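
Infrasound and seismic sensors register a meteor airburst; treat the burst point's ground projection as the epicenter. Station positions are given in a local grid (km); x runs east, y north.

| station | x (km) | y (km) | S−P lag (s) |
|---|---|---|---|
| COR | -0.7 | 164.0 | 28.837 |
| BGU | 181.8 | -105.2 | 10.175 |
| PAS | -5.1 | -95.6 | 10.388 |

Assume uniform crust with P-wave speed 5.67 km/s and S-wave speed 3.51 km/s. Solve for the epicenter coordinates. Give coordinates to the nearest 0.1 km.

Distance from S−P lag: d = Δt · v_P v_S / (v_P − v_S) = Δt · (5.67·3.51)/(5.67−3.51) ≈ 9.2137·Δt.
So d_COR = 265.70, d_BGU = 93.75, d_PAS = 95.71 km.
Circle about each station: (x + 0.7)² + (y − 164.0)² = 265.70²; (x − 181.8)² + (y + 105.2)² = 93.75²; (x + 5.1)² + (y + 95.6)² = 95.71².
Subtracting the COR equation from the BGU and PAS equations removes the quadratic terms:
365.0 x − 538.4 y = 79029.22
-8.8 x − 519.2 y = 43704.97
Solving the 2×2 system: x ≈ 90.1, y ≈ -85.7 km.

(90.1, -85.7)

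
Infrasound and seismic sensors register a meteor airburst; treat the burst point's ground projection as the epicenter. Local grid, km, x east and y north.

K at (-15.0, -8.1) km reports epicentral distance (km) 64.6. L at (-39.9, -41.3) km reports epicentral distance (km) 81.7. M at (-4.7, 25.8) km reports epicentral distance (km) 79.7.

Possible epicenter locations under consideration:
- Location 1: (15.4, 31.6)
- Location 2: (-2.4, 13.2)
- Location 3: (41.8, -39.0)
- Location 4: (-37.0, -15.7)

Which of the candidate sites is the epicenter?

Location 3

For each candidate, compare |candidate − station| to the reported distance:
Location 1: residuals K 14.6, L 9.8, M 58.8 → max 58.8 km
Location 2: residuals K 39.9, L 15.5, M 66.9 → max 66.9 km
Location 3: residuals K 0.1, L 0.0, M 0.1 → max 0.1 km
Location 4: residuals K 41.3, L 55.9, M 27.1 → max 55.9 km
Only Location 3 has all residuals ≈ 0.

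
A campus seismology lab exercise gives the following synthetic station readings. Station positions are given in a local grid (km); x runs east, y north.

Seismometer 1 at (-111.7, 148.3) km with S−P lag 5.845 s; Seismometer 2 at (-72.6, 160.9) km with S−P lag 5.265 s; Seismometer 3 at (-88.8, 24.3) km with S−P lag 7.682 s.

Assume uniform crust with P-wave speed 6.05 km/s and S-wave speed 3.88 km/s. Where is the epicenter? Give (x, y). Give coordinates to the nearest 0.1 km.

Distance from S−P lag: d = Δt · v_P v_S / (v_P − v_S) = Δt · (6.05·3.88)/(6.05−3.88) ≈ 10.8175·Δt.
So d_Seismometer 1 = 63.23, d_Seismometer 2 = 56.95, d_Seismometer 3 = 83.10 km.
Circle about each station: (x + 111.7)² + (y − 148.3)² = 63.23²; (x + 72.6)² + (y − 160.9)² = 56.95²; (x + 88.8)² + (y − 24.3)² = 83.10².
Subtracting the Seismometer 1 equation from the Seismometer 2 and Seismometer 3 equations removes the quadratic terms:
78.2 x + 25.2 y = -2555.48
45.8 x − 248.0 y = -28901.43
Solving the 2×2 system: x ≈ -66.3, y ≈ 104.3 km.
Check against Seismometer 1 (with the unrounded x, y): √((x + 111.7)²+(y − 148.3)²) = 63.23 ≈ 63.23 km. ✓

x ≈ -66.3 km, y ≈ 104.3 km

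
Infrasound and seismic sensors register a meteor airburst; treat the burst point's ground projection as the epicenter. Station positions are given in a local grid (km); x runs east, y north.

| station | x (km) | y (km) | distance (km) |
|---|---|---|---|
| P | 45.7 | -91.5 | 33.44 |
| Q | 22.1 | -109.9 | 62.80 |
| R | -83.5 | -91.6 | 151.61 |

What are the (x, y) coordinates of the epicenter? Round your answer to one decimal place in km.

Circle about each station: (x − 45.7)² + (y + 91.5)² = 33.44²; (x − 22.1)² + (y + 109.9)² = 62.80²; (x + 83.5)² + (y + 91.6)² = 151.61².
Subtracting pairs of circle equations eliminates x²+y² and gives linear equations (the radical axes):
-47.2 x − 36.8 y = -719.93
-258.4 x − 0.2 y = -16965.29
Solving the 2×2 system: x ≈ 65.7, y ≈ -64.7 km.

(65.7, -64.7)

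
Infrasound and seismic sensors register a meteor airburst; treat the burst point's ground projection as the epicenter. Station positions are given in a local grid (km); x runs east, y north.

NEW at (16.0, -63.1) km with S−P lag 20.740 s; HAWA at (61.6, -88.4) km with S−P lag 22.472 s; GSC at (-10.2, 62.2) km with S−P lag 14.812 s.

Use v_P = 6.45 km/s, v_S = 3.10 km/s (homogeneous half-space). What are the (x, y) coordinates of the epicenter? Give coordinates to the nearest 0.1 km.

Distance from S−P lag: d = Δt · v_P v_S / (v_P − v_S) = Δt · (6.45·3.10)/(6.45−3.10) ≈ 5.9687·Δt.
So d_NEW = 123.79, d_HAWA = 134.13, d_GSC = 88.41 km.
Circle about each station: (x − 16.0)² + (y + 63.1)² = 123.79²; (x − 61.6)² + (y + 88.4)² = 134.13²; (x + 10.2)² + (y − 62.2)² = 88.41².
Subtracting the NEW equation from the HAWA and GSC equations removes the quadratic terms:
91.2 x − 50.6 y = 4704.62
-52.4 x + 250.6 y = 7242.91
Solving the 2×2 system: x ≈ 76.5, y ≈ 44.9 km.

x ≈ 76.5 km, y ≈ 44.9 km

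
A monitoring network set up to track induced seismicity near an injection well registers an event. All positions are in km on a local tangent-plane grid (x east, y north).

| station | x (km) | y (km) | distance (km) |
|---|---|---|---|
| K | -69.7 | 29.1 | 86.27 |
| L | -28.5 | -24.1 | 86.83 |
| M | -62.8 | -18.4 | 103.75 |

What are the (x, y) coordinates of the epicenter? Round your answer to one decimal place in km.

(13.5, 51.9)

Circle about each station: (x + 69.7)² + (y − 29.1)² = 86.27²; (x + 28.5)² + (y + 24.1)² = 86.83²; (x + 62.8)² + (y + 18.4)² = 103.75².
Subtracting the K equation from the L and M equations removes the quadratic terms:
82.4 x − 106.4 y = -4408.78
13.8 x − 95.0 y = -4744.05
Solving the 2×2 system: x ≈ 13.5, y ≈ 51.9 km.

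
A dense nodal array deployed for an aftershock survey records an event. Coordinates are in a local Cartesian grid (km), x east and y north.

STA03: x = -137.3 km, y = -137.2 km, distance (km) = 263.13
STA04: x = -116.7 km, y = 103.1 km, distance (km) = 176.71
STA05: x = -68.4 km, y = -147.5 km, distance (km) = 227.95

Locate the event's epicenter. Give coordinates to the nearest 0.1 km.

Circle about each station: (x + 137.3)² + (y + 137.2)² = 263.13²; (x + 116.7)² + (y − 103.1)² = 176.71²; (x + 68.4)² + (y + 147.5)² = 227.95².
Subtracting pairs of circle equations eliminates x²+y² and gives linear equations (the radical axes):
41.2 x + 480.6 y = 24584.34
137.8 x − 20.6 y = 6035.87
Solving the 2×2 system: x ≈ 50.8, y ≈ 46.8 km.

x ≈ 50.8 km, y ≈ 46.8 km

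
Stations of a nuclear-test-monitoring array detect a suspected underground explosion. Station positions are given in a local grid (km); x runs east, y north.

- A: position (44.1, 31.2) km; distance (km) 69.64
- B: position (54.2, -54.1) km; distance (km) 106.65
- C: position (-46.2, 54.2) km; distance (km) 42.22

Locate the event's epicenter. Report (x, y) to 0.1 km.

Circle about each station: (x − 44.1)² + (y − 31.2)² = 69.64²; (x − 54.2)² + (y + 54.1)² = 106.65²; (x + 46.2)² + (y − 54.2)² = 42.22².
Subtracting the A equation from the B and C equations removes the quadratic terms:
20.2 x − 170.6 y = -3578.29
-180.6 x + 46.0 y = 5221.03
Solving the 2×2 system: x ≈ -24.3, y ≈ 18.1 km.

x ≈ -24.3 km, y ≈ 18.1 km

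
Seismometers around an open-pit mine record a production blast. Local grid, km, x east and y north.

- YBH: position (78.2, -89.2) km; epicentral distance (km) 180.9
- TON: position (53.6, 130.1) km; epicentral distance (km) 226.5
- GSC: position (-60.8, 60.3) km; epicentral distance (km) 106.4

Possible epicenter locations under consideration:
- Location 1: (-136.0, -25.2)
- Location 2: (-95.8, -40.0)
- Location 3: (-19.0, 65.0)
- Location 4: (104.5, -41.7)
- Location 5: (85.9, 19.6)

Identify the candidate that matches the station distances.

For each candidate, compare |candidate − station| to the reported distance:
Location 1: residuals YBH 42.7, TON 18.6, GSC 7.5 → max 42.7 km
Location 2: residuals YBH 0.1, TON 0.1, GSC 0.2 → max 0.2 km
Location 3: residuals YBH 1.4, TON 129.0, GSC 64.3 → max 129.0 km
Location 4: residuals YBH 126.6, TON 47.3, GSC 87.8 → max 126.6 km
Location 5: residuals YBH 71.8, TON 111.4, GSC 45.8 → max 111.4 km
Only Location 2 has all residuals ≈ 0.

Location 2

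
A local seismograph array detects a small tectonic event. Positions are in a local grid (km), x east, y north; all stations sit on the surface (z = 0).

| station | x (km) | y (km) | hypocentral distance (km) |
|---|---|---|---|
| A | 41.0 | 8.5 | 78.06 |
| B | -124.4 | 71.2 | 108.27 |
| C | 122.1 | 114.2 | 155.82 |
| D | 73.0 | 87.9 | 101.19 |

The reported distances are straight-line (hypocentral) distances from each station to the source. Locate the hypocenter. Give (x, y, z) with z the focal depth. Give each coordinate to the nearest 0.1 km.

(-19.7, 53.0, 20.7)

Each station gives a sphere (x−x_i)² + (y−y_i)² + z² = d_i² (stations at z=0).
Subtracting the A sphere from B and C: z² cancels, leaving linear equations in x and y:
-330.8 x + 125.4 y = 13162.52
162.2 x + 211.4 y = 8010.29
Solving: x ≈ -19.697, y ≈ 53.004 km (keep extra digits for the depth step; rounded: -19.7, 53.0).
Then from the A sphere: z² = 78.06² − (x − 41.0)² − (y − 8.5)² with x = -19.697, y = 53.004, so z ≈ 20.703 ≈ 20.7 km.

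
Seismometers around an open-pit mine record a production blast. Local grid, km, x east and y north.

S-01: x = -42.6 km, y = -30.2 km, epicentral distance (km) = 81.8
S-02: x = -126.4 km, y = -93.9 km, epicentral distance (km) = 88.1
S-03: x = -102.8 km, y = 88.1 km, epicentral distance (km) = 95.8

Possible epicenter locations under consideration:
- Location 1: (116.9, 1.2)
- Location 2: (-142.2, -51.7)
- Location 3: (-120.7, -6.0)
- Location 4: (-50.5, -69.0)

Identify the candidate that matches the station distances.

For each candidate, compare |candidate − station| to the reported distance:
Location 1: residuals S-01 80.8, S-02 173.1, S-03 140.5 → max 173.1 km
Location 2: residuals S-01 20.1, S-02 43.0, S-03 49.4 → max 49.4 km
Location 3: residuals S-01 0.0, S-02 0.0, S-03 0.0 → max 0.0 km
Location 4: residuals S-01 42.2, S-02 8.2, S-03 69.8 → max 69.8 km
Only Location 3 has all residuals ≈ 0.

Location 3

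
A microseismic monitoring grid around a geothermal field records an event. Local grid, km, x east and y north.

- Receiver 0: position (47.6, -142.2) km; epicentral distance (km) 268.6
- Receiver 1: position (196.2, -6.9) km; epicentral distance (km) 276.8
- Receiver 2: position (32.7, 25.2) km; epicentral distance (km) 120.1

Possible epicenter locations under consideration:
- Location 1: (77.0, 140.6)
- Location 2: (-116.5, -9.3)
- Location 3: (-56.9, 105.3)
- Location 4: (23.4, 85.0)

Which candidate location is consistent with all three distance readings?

For each candidate, compare |candidate − station| to the reported distance:
Location 1: residuals Receiver 0 15.7, Receiver 1 87.2, Receiver 2 3.5 → max 87.2 km
Location 2: residuals Receiver 0 57.4, Receiver 1 35.9, Receiver 2 33.0 → max 57.4 km
Location 3: residuals Receiver 0 0.1, Receiver 1 0.1, Receiver 2 0.1 → max 0.1 km
Location 4: residuals Receiver 0 40.1, Receiver 1 81.1, Receiver 2 59.6 → max 81.1 km
Only Location 3 has all residuals ≈ 0.

Location 3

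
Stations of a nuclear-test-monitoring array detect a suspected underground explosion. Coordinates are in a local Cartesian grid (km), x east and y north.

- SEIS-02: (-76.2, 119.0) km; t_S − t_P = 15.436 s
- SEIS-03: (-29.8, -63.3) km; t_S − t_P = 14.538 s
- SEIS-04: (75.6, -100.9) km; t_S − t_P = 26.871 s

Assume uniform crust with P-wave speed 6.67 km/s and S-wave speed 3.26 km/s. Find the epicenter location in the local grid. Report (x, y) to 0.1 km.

Distance from S−P lag: d = Δt · v_P v_S / (v_P − v_S) = Δt · (6.67·3.26)/(6.67−3.26) ≈ 6.3766·Δt.
So d_SEIS-02 = 98.43, d_SEIS-03 = 92.70, d_SEIS-04 = 171.35 km.
Circle about each station: (x + 76.2)² + (y − 119.0)² = 98.43²; (x + 29.8)² + (y + 63.3)² = 92.70²; (x − 75.6)² + (y + 100.9)² = 171.35².
Subtracting the SEIS-02 equation from the SEIS-03 and SEIS-04 equations removes the quadratic terms:
92.8 x − 364.6 y = -13977.34
303.6 x − 439.8 y = -23743.63
Solving the 2×2 system: x ≈ -35.9, y ≈ 29.2 km.

-35.9 km east, 29.2 km north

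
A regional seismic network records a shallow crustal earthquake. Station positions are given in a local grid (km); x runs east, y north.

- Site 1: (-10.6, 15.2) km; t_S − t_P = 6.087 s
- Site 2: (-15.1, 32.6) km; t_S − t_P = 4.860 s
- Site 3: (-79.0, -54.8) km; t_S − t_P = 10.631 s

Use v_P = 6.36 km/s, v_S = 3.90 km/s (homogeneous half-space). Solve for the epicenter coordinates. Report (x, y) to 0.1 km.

-60.6 km east, 50.8 km north

Distance from S−P lag: d = Δt · v_P v_S / (v_P − v_S) = Δt · (6.36·3.90)/(6.36−3.90) ≈ 10.0829·Δt.
So d_Site 1 = 61.37, d_Site 2 = 49.00, d_Site 3 = 107.19 km.
Circle about each station: (x + 10.6)² + (y − 15.2)² = 61.37²; (x + 15.1)² + (y − 32.6)² = 49.00²; (x + 79.0)² + (y + 54.8)² = 107.19².
Subtracting pairs of circle equations eliminates x²+y² and gives linear equations (the radical axes):
-9.0 x + 34.8 y = 2312.65
-136.8 x − 140.0 y = 1177.22
Solving the 2×2 system: x ≈ -60.6, y ≈ 50.8 km.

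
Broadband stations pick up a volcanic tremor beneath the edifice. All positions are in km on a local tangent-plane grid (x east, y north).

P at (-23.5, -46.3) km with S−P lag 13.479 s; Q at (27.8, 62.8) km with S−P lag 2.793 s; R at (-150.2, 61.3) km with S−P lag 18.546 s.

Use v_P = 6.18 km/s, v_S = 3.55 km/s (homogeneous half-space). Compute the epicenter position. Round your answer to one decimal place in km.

Distance from S−P lag: d = Δt · v_P v_S / (v_P − v_S) = Δt · (6.18·3.55)/(6.18−3.55) ≈ 8.3418·Δt.
So d_P = 112.44, d_Q = 23.30, d_R = 154.71 km.
Circle about each station: (x + 23.5)² + (y + 46.3)² = 112.44²; (x − 27.8)² + (y − 62.8)² = 23.30²; (x + 150.2)² + (y − 61.3)² = 154.71².
Subtracting the P equation from the Q and R equations removes the quadratic terms:
102.6 x + 218.2 y = 14120.60
-253.4 x + 215.2 y = 12329.36
Solving the 2×2 system: x ≈ 4.5, y ≈ 62.6 km.
Check against P (with the unrounded x, y): √((x + 23.5)²+(y + 46.3)²) = 112.44 ≈ 112.44 km. ✓

4.5 km east, 62.6 km north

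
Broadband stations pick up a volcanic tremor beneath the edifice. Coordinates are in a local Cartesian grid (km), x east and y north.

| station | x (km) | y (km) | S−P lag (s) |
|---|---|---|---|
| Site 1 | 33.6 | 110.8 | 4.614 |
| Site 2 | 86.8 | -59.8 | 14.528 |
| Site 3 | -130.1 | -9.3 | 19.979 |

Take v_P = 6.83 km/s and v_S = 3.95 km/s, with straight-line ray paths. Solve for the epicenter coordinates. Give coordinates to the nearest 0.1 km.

Distance from S−P lag: d = Δt · v_P v_S / (v_P − v_S) = Δt · (6.83·3.95)/(6.83−3.95) ≈ 9.3675·Δt.
So d_Site 1 = 43.22, d_Site 2 = 136.09, d_Site 3 = 187.15 km.
Circle about each station: (x − 33.6)² + (y − 110.8)² = 43.22²; (x − 86.8)² + (y + 59.8)² = 136.09²; (x + 130.1)² + (y + 9.3)² = 187.15².
Subtracting pairs of circle equations eliminates x²+y² and gives linear equations (the radical axes):
106.4 x − 341.2 y = -18947.84
-327.4 x − 240.2 y = -29550.25
Solving the 2×2 system: x ≈ 40.3, y ≈ 68.1 km.
Check against Site 1 (with the unrounded x, y): √((x − 33.6)²+(y − 110.8)²) = 43.22 ≈ 43.22 km. ✓

(40.3, 68.1)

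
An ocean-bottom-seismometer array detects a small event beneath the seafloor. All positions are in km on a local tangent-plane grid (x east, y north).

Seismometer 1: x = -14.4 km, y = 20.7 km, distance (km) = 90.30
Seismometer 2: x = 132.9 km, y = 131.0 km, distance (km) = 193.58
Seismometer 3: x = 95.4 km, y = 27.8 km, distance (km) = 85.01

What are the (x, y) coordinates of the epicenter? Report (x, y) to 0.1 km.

Circle about each station: (x + 14.4)² + (y − 20.7)² = 90.30²; (x − 132.9)² + (y − 131.0)² = 193.58²; (x − 95.4)² + (y − 27.8)² = 85.01².
Subtracting pairs of circle equations eliminates x²+y² and gives linear equations (the radical axes):
294.6 x + 220.6 y = 4868.43
219.6 x + 14.2 y = 10165.54
Solving the 2×2 system: x ≈ 49.1, y ≈ -43.5 km.

49.1 km east, -43.5 km north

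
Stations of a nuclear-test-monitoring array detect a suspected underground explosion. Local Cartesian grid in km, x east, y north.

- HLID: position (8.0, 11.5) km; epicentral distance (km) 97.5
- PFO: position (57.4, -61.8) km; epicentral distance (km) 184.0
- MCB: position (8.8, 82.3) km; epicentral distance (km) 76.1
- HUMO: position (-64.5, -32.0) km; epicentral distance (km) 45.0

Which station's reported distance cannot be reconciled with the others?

Solve using three stations at a time. Using HLID, PFO, MCB (subtract circle equations pairwise → linear system) gives (x, y) ≈ (-66.7, 74.0).
Distances from that point to each station vs reported:
  HLID: calculated 97.4 vs reported 97.5 → residual 0.1 km
  PFO: calculated 183.9 vs reported 184.0 → residual 0.1 km
  MCB: calculated 75.9 vs reported 76.1 → residual 0.2 km
  HUMO: calculated 106.0 vs reported 45.0 → residual 61.0 km
HLID, PFO, MCB are mutually consistent (residuals ≈ 0); HUMO is off by 61.0 km.

HUMO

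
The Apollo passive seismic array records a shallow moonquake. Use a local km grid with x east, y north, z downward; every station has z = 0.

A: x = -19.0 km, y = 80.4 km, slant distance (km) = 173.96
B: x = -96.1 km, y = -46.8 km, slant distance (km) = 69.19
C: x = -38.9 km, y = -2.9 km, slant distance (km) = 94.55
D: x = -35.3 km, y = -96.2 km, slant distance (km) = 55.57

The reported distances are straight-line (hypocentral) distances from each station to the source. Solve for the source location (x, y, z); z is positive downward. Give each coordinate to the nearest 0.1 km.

Each station gives a sphere (x−x_i)² + (y−y_i)² + z² = d_i² (stations at z=0).
Subtracting the A sphere from B and C: z² cancels, leaving linear equations in x and y:
-154.2 x − 254.4 y = 30075.12
-39.8 x − 166.6 y = 16018.84
Solving: x ≈ -60.093, y ≈ -81.796 km (keep extra digits for the depth step; rounded: -60.1, -81.8).
Then from the A sphere: z² = 173.96² − (x + 19.0)² − (y − 80.4)² with x = -60.093, y = -81.796, so z ≈ 47.602 ≈ 47.6 km.
Check against D (with the unrounded solution): distance 55.57 ≈ 55.57 km. ✓

x ≈ -60.1 km, y ≈ -81.8 km, depth ≈ 47.6 km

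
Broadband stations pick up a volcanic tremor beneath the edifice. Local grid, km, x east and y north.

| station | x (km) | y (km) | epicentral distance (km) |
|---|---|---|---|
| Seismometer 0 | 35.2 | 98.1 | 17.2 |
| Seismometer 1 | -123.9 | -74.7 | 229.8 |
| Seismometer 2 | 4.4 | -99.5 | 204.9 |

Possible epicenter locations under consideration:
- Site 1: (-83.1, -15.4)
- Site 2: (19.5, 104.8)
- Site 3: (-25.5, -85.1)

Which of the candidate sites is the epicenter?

Site 2

For each candidate, compare |candidate − station| to the reported distance:
Site 1: residuals Seismometer 0 146.7, Seismometer 1 157.8, Seismometer 2 83.5 → max 157.8 km
Site 2: residuals Seismometer 0 0.1, Seismometer 1 0.1, Seismometer 2 0.0 → max 0.1 km
Site 3: residuals Seismometer 0 175.8, Seismometer 1 130.9, Seismometer 2 171.7 → max 175.8 km
Only Site 2 has all residuals ≈ 0.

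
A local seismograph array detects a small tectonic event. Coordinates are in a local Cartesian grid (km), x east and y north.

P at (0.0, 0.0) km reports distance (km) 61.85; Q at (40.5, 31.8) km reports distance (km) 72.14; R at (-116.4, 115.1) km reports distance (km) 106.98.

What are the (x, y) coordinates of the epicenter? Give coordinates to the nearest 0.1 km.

Circle about each station: x² + y² = 61.85²; (x − 40.5)² + (y − 31.8)² = 72.14²; (x + 116.4)² + (y − 115.1)² = 106.98².
Subtracting pairs of circle equations eliminates x²+y² and gives linear equations (the radical axes):
81.0 x + 63.6 y = 1272.73
-232.8 x + 230.2 y = 19177.67
Solving the 2×2 system: x ≈ -27.7, y ≈ 55.3 km.

x ≈ -27.7 km, y ≈ 55.3 km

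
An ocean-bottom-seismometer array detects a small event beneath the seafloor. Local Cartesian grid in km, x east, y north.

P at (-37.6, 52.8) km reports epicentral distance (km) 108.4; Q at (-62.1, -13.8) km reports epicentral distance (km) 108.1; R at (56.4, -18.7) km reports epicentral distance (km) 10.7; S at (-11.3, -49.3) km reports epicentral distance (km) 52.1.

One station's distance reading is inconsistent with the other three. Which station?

Solve using three stations at a time. Using P, Q, R (subtract circle equations pairwise → linear system) gives (x, y) ≈ (46.0, -16.2).
Distances from that point to each station vs reported:
  P: calculated 108.4 vs reported 108.4 → residual 0.0 km
  Q: calculated 108.1 vs reported 108.1 → residual 0.0 km
  R: calculated 10.7 vs reported 10.7 → residual 0.0 km
  S: calculated 66.1 vs reported 52.1 → residual 14.0 km
P, Q, R are mutually consistent (residuals ≈ 0); S is off by 14.0 km.

S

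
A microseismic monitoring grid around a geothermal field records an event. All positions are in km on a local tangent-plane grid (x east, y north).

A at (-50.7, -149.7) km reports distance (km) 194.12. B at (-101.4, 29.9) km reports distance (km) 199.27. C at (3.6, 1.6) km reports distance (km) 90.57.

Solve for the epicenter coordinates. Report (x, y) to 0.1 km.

Circle about each station: (x + 50.7)² + (y + 149.7)² = 194.12²; (x + 101.4)² + (y − 29.9)² = 199.27²; (x − 3.6)² + (y − 1.6)² = 90.57².
Subtracting pairs of circle equations eliminates x²+y² and gives linear equations (the radical axes):
-101.4 x + 359.2 y = -15830.57
108.6 x + 302.6 y = 4514.59
Solving the 2×2 system: x ≈ 92.0, y ≈ -18.1 km.

x ≈ 92.0 km, y ≈ -18.1 km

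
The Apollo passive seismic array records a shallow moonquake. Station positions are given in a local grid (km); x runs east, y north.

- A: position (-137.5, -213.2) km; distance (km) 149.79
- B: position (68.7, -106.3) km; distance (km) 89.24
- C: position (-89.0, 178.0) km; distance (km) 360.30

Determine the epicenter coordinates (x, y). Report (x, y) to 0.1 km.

(5.8, -169.6)

Circle about each station: (x + 137.5)² + (y + 213.2)² = 149.79²; (x − 68.7)² + (y + 106.3)² = 89.24²; (x + 89.0)² + (y − 178.0)² = 360.30².
Subtracting the A equation from the B and C equations removes the quadratic terms:
412.4 x + 213.8 y = -33867.84
97.0 x + 782.4 y = -132134.54
Solving the 2×2 system: x ≈ 5.8, y ≈ -169.6 km.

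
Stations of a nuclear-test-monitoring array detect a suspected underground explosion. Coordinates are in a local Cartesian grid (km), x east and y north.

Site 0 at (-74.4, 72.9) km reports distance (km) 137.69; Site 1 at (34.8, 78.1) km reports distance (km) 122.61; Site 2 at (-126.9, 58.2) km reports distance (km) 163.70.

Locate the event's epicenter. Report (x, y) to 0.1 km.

x ≈ 3.7 km, y ≈ -40.5 km

Circle about each station: (x + 74.4)² + (y − 72.9)² = 137.69²; (x − 34.8)² + (y − 78.1)² = 122.61²; (x + 126.9)² + (y − 58.2)² = 163.70².
Subtracting the Site 0 equation from the Site 1 and Site 2 equations removes the quadratic terms:
218.4 x + 10.4 y = 386.20
-105.0 x − 29.4 y = 801.93
Solving the 2×2 system: x ≈ 3.7, y ≈ -40.5 km.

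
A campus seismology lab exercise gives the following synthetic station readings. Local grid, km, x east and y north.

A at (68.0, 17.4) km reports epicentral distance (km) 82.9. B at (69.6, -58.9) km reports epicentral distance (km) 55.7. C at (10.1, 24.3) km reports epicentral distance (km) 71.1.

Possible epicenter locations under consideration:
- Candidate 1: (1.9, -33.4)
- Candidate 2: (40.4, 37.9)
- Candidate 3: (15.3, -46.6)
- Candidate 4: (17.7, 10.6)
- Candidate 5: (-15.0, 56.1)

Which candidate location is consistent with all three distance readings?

Candidate 3

For each candidate, compare |candidate − station| to the reported distance:
Candidate 1: residuals A 0.5, B 16.6, C 12.8 → max 16.6 km
Candidate 2: residuals A 48.5, B 45.4, C 37.9 → max 48.5 km
Candidate 3: residuals A 0.0, B 0.0, C 0.0 → max 0.0 km
Candidate 4: residuals A 32.1, B 31.0, C 55.4 → max 55.4 km
Candidate 5: residuals A 8.7, B 87.1, C 30.6 → max 87.1 km
Only Candidate 3 has all residuals ≈ 0.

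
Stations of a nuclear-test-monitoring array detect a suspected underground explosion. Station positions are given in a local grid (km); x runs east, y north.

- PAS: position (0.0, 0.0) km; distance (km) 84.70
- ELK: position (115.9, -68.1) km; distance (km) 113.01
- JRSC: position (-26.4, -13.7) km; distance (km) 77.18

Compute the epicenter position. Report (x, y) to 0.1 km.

(4.1, -84.6)

Circle about each station: x² + y² = 84.70²; (x − 115.9)² + (y + 68.1)² = 113.01²; (x + 26.4)² + (y + 13.7)² = 77.18².
Subtracting the PAS equation from the ELK and JRSC equations removes the quadratic terms:
231.8 x − 136.2 y = 12473.25
-52.8 x − 27.4 y = 2101.99
Solving the 2×2 system: x ≈ 4.1, y ≈ -84.6 km.
Check against PAS (with the unrounded x, y): √(x²+y²) = 84.71 ≈ 84.70 km. ✓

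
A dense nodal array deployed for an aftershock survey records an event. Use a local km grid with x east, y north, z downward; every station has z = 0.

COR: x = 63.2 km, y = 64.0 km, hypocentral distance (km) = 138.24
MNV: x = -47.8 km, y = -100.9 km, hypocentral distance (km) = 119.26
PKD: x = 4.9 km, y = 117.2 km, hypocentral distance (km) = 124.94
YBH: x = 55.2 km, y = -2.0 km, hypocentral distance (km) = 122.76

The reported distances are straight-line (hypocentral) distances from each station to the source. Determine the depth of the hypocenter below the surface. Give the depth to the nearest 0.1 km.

20.4 km

Each station gives a sphere (x−x_i)² + (y−y_i)² + z² = d_i² (stations at z=0).
Subtracting the COR sphere from MNV and PKD: z² cancels, leaving linear equations in x and y:
-222.0 x − 329.8 y = 9262.76
-116.6 x + 106.4 y = 9169.90
Solving: x ≈ -64.595, y ≈ 15.395 km (keep extra digits for the depth step; rounded: -64.6, 15.4).
Then from the COR sphere: z² = 138.24² − (x − 63.2)² − (y − 64.0)² with x = -64.595, y = 15.395, so z ≈ 20.403 ≈ 20.4 km.
Check against YBH (with the unrounded solution): distance 122.76 ≈ 122.76 km. ✓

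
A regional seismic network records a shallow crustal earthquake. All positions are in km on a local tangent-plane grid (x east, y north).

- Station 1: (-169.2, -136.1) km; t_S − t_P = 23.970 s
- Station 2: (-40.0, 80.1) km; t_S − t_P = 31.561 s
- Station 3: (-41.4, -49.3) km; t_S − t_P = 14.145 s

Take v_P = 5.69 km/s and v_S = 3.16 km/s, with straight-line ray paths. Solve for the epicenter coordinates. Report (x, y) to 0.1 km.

(1.1, -140.4)

Distance from S−P lag: d = Δt · v_P v_S / (v_P − v_S) = Δt · (5.69·3.16)/(5.69−3.16) ≈ 7.1069·Δt.
So d_Station 1 = 170.35, d_Station 2 = 224.30, d_Station 3 = 100.53 km.
Circle about each station: (x + 169.2)² + (y + 136.1)² = 170.35²; (x + 40.0)² + (y − 80.1)² = 224.30²; (x + 41.4)² + (y + 49.3)² = 100.53².
Subtracting the Station 1 equation from the Station 2 and Station 3 equations removes the quadratic terms:
258.4 x + 432.4 y = -60427.21
255.6 x + 173.6 y = -24094.56
Solving the 2×2 system: x ≈ 1.1, y ≈ -140.4 km.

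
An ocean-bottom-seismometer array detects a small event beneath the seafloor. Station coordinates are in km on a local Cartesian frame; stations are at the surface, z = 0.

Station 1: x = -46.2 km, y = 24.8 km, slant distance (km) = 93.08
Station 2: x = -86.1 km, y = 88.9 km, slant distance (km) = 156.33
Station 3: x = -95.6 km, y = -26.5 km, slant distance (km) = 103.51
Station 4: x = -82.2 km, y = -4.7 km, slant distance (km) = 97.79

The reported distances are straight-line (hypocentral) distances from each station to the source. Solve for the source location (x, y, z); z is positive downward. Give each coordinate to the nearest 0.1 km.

x ≈ -15.2 km, y ≈ -34.5 km, depth ≈ 64.7 km

Each station gives a sphere (x−x_i)² + (y−y_i)² + z² = d_i² (stations at z=0).
Subtracting the Station 1 sphere from Station 2 and Station 3: z² cancels, leaving linear equations in x and y:
-79.8 x + 128.2 y = -3208.24
-98.8 x − 102.6 y = 5041.70
Solving: x ≈ -15.210, y ≈ -34.493 km (keep extra digits for the depth step; rounded: -15.2, -34.5).
Then from the Station 1 sphere: z² = 93.08² − (x + 46.2)² − (y − 24.8)² with x = -15.210, y = -34.493, so z ≈ 64.714 ≈ 64.7 km.
Check against Station 4 (with the unrounded solution): distance 97.79 ≈ 97.79 km. ✓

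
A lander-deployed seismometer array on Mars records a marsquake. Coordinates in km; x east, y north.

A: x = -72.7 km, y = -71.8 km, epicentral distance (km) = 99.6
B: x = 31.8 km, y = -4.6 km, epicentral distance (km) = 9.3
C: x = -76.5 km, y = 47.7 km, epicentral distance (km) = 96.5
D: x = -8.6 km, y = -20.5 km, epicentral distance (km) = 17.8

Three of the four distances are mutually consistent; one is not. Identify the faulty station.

B

Solve using three stations at a time. Using A, C, D (subtract circle equations pairwise → linear system) gives (x, y) ≈ (3.0, -7.0).
Distances from that point to each station vs reported:
  A: calculated 99.6 vs reported 99.6 → residual 0.0 km
  B: calculated 28.9 vs reported 9.3 → residual 19.6 km
  C: calculated 96.5 vs reported 96.5 → residual 0.0 km
  D: calculated 17.7 vs reported 17.8 → residual 0.1 km
A, C, D are mutually consistent (residuals ≈ 0); B is off by 19.6 km.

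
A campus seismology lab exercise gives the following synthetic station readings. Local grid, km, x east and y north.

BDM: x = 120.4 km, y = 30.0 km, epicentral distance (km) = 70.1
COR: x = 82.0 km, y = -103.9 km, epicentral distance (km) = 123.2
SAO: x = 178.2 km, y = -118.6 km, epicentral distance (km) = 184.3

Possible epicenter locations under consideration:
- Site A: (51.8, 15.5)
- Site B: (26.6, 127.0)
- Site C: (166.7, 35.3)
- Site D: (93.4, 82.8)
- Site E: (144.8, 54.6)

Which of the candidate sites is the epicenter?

For each candidate, compare |candidate − station| to the reported distance:
Site A: residuals BDM 0.0, COR 0.0, SAO 0.0 → max 0.0 km
Site B: residuals BDM 64.8, COR 114.3, SAO 104.3 → max 114.3 km
Site C: residuals BDM 23.5, COR 39.7, SAO 30.0 → max 39.7 km
Site D: residuals BDM 10.8, COR 63.8, SAO 34.2 → max 63.8 km
Site E: residuals BDM 35.5, COR 47.3, SAO 7.9 → max 47.3 km
Only Site A has all residuals ≈ 0.

Site A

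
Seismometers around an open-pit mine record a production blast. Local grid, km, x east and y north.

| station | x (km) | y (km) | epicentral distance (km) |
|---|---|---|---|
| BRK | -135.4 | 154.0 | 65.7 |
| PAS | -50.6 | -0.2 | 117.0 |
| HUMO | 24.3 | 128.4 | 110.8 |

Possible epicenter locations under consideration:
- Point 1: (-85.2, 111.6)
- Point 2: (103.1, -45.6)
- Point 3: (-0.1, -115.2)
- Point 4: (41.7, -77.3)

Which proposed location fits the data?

For each candidate, compare |candidate − station| to the reported distance:
Point 1: residuals BRK 0.0, PAS 0.0, HUMO 0.0 → max 0.0 km
Point 2: residuals BRK 245.3, PAS 43.3, HUMO 80.2 → max 245.3 km
Point 3: residuals BRK 235.6, PAS 8.6, HUMO 134.0 → max 235.6 km
Point 4: residuals BRK 225.6, PAS 3.3, HUMO 95.6 → max 225.6 km
Only Point 1 has all residuals ≈ 0.

Point 1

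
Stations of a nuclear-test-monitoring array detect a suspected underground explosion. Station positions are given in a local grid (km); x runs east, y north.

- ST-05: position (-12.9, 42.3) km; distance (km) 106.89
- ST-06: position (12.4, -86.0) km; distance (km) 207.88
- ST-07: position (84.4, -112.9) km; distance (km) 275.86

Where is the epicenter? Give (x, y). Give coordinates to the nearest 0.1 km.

Circle about each station: (x + 12.9)² + (y − 42.3)² = 106.89²; (x − 12.4)² + (y + 86.0)² = 207.88²; (x − 84.4)² + (y + 112.9)² = 275.86².
Subtracting the ST-05 equation from the ST-06 and ST-07 equations removes the quadratic terms:
50.6 x − 256.6 y = -26194.56
194.6 x − 310.4 y = -46759.20
Solving the 2×2 system: x ≈ -113.0, y ≈ 79.8 km.

(-113.0, 79.8)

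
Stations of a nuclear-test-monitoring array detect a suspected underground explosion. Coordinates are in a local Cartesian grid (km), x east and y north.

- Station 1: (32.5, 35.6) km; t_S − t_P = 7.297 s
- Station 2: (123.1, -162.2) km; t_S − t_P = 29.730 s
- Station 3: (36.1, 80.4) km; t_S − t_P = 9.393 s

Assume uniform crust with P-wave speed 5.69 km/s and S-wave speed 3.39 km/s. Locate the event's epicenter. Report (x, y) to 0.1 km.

Distance from S−P lag: d = Δt · v_P v_S / (v_P − v_S) = Δt · (5.69·3.39)/(5.69−3.39) ≈ 8.3866·Δt.
So d_Station 1 = 61.20, d_Station 2 = 249.33, d_Station 3 = 78.78 km.
Circle about each station: (x − 32.5)² + (y − 35.6)² = 61.20²; (x − 123.1)² + (y + 162.2)² = 249.33²; (x − 36.1)² + (y − 80.4)² = 78.78².
Subtracting the Station 1 equation from the Station 2 and Station 3 equations removes the quadratic terms:
181.2 x − 395.6 y = -19281.17
7.2 x + 89.6 y = 2982.91
Solving the 2×2 system: x ≈ -28.7, y ≈ 35.6 km.

x ≈ -28.7 km, y ≈ 35.6 km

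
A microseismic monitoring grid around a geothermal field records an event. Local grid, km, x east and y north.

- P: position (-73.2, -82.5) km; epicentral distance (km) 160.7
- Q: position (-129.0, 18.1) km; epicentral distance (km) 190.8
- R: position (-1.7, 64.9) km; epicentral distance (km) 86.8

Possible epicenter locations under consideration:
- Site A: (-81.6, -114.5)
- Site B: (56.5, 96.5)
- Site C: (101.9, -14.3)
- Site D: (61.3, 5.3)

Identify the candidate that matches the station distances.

For each candidate, compare |candidate − station| to the reported distance:
Site A: residuals P 127.6, Q 50.0, R 109.6 → max 127.6 km
Site B: residuals P 60.3, Q 10.6, R 20.6 → max 60.3 km
Site C: residuals P 27.2, Q 42.4, R 43.6 → max 43.6 km
Site D: residuals P 0.1, Q 0.1, R 0.1 → max 0.1 km
Only Site D has all residuals ≈ 0.

Site D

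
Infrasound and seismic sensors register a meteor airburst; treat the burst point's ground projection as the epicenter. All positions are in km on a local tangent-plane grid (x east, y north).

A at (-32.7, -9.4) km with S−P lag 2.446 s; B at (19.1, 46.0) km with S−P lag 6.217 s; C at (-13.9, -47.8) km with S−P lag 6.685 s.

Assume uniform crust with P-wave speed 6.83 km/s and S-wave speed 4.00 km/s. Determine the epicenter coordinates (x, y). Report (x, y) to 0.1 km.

Distance from S−P lag: d = Δt · v_P v_S / (v_P − v_S) = Δt · (6.83·4.00)/(6.83−4.00) ≈ 9.6537·Δt.
So d_A = 23.61, d_B = 60.02, d_C = 64.54 km.
Circle about each station: (x + 32.7)² + (y + 9.4)² = 23.61²; (x − 19.1)² + (y − 46.0)² = 60.02²; (x + 13.9)² + (y + 47.8)² = 64.54².
Subtracting the A equation from the B and C equations removes the quadratic terms:
103.6 x + 110.8 y = -1721.81
37.6 x − 76.8 y = -2287.58
Solving the 2×2 system: x ≈ -31.8, y ≈ 14.2 km.

(-31.8, 14.2)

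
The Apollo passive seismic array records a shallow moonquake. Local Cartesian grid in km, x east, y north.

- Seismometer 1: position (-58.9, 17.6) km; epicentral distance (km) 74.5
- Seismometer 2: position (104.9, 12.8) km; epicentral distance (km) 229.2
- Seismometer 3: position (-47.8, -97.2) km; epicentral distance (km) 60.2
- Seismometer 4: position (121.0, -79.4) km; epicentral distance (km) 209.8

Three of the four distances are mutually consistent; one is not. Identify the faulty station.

Solve using three stations at a time. Using Seismometer 1, Seismometer 3, Seismometer 4 (subtract circle equations pairwise → linear system) gives (x, y) ≈ (-86.9, -51.4).
Distances from that point to each station vs reported:
  Seismometer 1: calculated 74.5 vs reported 74.5 → residual 0.0 km
  Seismometer 2: calculated 202.3 vs reported 229.2 → residual 26.9 km
  Seismometer 3: calculated 60.2 vs reported 60.2 → residual 0.0 km
  Seismometer 4: calculated 209.8 vs reported 209.8 → residual 0.0 km
Seismometer 1, Seismometer 3, Seismometer 4 are mutually consistent (residuals ≈ 0); Seismometer 2 is off by 26.9 km.

Seismometer 2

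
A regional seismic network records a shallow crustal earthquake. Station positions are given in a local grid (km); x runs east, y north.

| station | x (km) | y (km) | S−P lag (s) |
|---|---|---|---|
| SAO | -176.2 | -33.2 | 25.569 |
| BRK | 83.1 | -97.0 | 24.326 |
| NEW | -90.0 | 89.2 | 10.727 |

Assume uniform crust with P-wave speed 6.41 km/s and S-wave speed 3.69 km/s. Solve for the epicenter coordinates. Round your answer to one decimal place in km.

Distance from S−P lag: d = Δt · v_P v_S / (v_P − v_S) = Δt · (6.41·3.69)/(6.41−3.69) ≈ 8.6959·Δt.
So d_SAO = 222.35, d_BRK = 211.54, d_NEW = 93.28 km.
Circle about each station: (x + 176.2)² + (y + 33.2)² = 222.35²; (x − 83.1)² + (y + 97.0)² = 211.54²; (x + 90.0)² + (y − 89.2)² = 93.28².
Subtracting pairs of circle equations eliminates x²+y² and gives linear equations (the radical axes):
518.6 x − 127.6 y = -11143.72
172.4 x + 244.8 y = 24646.32
Solving the 2×2 system: x ≈ 2.8, y ≈ 98.7 km.
Check against SAO (with the unrounded x, y): √((x + 176.2)²+(y + 33.2)²) = 222.35 ≈ 222.35 km. ✓

x ≈ 2.8 km, y ≈ 98.7 km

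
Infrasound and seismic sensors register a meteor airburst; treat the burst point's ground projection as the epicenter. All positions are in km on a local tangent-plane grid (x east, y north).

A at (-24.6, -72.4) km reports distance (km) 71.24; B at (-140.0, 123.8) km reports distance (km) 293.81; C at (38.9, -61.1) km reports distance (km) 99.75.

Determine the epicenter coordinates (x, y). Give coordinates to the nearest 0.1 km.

Circle about each station: (x + 24.6)² + (y + 72.4)² = 71.24²; (x + 140.0)² + (y − 123.8)² = 293.81²; (x − 38.9)² + (y + 61.1)² = 99.75².
Subtracting the A equation from the B and C equations removes the quadratic terms:
-230.8 x + 392.4 y = -52169.66
127.0 x + 22.6 y = -5475.42
Solving the 2×2 system: x ≈ -17.6, y ≈ -143.3 km.

(-17.6, -143.3)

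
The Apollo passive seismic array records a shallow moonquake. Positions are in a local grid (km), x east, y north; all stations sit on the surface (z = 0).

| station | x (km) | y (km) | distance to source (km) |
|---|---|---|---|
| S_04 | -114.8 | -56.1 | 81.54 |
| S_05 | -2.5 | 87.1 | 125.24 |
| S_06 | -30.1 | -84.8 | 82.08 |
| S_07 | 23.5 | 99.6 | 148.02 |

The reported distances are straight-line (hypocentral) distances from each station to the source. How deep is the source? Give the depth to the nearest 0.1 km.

depth ≈ 41.4 km

Each station gives a sphere (x−x_i)² + (y−y_i)² + z² = d_i² (stations at z=0).
Subtracting the S_04 sphere from S_05 and S_06: z² cancels, leaving linear equations in x and y:
224.6 x + 286.4 y = -17769.88
169.4 x − 57.4 y = -8317.55
Solving: x ≈ -55.402, y ≈ -18.598 km (keep extra digits for the depth step; rounded: -55.4, -18.6).
Then from the S_04 sphere: z² = 81.54² − (x + 114.8)² − (y + 56.1)² with x = -55.402, y = -18.598, so z ≈ 41.403 ≈ 41.4 km.
Check against S_07 (with the unrounded solution): distance 148.02 ≈ 148.02 km. ✓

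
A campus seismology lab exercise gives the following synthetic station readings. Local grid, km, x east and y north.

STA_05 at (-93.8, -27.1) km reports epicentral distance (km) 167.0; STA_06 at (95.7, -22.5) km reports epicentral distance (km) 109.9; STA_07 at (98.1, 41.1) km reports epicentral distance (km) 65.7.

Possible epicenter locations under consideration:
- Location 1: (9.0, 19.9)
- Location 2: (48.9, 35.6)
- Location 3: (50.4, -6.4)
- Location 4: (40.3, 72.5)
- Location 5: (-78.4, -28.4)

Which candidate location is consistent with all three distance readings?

Location 4

For each candidate, compare |candidate − station| to the reported distance:
Location 1: residuals STA_05 54.0, STA_06 13.4, STA_07 25.9 → max 54.0 km
Location 2: residuals STA_05 11.1, STA_06 35.3, STA_07 16.2 → max 35.3 km
Location 3: residuals STA_05 21.3, STA_06 61.8, STA_07 1.6 → max 61.8 km
Location 4: residuals STA_05 0.0, STA_06 0.1, STA_07 0.1 → max 0.1 km
Location 5: residuals STA_05 151.5, STA_06 64.3, STA_07 124.0 → max 151.5 km
Only Location 4 has all residuals ≈ 0.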